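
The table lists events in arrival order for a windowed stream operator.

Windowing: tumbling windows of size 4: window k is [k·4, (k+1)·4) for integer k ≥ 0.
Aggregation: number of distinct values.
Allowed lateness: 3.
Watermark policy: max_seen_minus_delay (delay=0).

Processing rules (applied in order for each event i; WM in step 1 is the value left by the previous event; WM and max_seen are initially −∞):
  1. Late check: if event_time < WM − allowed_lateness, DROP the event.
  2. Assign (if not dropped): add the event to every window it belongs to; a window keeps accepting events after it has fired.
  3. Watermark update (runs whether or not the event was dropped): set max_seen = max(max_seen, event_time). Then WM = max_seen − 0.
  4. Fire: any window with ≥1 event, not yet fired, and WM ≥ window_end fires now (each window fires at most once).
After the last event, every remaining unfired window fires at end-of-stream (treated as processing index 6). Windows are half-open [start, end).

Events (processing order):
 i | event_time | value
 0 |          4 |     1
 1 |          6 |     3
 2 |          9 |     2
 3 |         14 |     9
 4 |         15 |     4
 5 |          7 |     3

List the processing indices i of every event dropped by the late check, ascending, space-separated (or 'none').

i=0 t=4 v=1: → [4,8); WM=4
i=1 t=6 v=3: → [4,8); WM=6
i=2 t=9 v=2: → [8,12); WM=9; [4,8) fires=2
i=3 t=14 v=9: → [12,16); WM=14; [8,12) fires=1
i=4 t=15 v=4: → [12,16); WM=15
i=5 t=7 v=3: DROP (t<15-3); WM=15

5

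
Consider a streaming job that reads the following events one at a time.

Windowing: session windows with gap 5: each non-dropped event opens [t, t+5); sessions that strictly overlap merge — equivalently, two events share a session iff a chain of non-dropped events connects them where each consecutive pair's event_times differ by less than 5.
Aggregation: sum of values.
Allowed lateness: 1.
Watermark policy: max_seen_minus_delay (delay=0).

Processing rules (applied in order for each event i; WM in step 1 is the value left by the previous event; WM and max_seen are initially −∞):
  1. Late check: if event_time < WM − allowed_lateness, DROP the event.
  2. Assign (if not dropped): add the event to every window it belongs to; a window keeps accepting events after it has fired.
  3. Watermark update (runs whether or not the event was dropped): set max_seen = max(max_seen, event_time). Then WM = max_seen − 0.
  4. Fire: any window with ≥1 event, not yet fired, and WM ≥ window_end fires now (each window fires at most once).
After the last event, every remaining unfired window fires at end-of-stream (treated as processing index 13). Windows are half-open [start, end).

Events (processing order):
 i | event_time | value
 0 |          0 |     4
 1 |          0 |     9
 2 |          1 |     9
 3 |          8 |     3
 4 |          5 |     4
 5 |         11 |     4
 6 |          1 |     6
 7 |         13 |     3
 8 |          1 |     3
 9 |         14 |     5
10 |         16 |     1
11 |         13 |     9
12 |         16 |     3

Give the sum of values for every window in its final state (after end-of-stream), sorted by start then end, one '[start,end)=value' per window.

[0,6)=22 [8,21)=19

i=0 t=0 v=4: → [0,5); WM=0
i=1 t=0 v=9: → [0,5); WM=0
i=2 t=1 v=9: → [0,6); WM=1
i=3 t=8 v=3: → [8,13); WM=8
i=4 t=5 v=4: DROP (t<8-1); WM=8
i=5 t=11 v=4: → [8,16); WM=11
i=6 t=1 v=6: DROP (t<11-1); WM=11
i=7 t=13 v=3: → [8,18); WM=13
i=8 t=1 v=3: DROP (t<13-1); WM=13
i=9 t=14 v=5: → [8,19); WM=14
i=10 t=16 v=1: → [8,21); WM=16
i=11 t=13 v=9: DROP (t<16-1); WM=16
i=12 t=16 v=3: → [8,21); WM=16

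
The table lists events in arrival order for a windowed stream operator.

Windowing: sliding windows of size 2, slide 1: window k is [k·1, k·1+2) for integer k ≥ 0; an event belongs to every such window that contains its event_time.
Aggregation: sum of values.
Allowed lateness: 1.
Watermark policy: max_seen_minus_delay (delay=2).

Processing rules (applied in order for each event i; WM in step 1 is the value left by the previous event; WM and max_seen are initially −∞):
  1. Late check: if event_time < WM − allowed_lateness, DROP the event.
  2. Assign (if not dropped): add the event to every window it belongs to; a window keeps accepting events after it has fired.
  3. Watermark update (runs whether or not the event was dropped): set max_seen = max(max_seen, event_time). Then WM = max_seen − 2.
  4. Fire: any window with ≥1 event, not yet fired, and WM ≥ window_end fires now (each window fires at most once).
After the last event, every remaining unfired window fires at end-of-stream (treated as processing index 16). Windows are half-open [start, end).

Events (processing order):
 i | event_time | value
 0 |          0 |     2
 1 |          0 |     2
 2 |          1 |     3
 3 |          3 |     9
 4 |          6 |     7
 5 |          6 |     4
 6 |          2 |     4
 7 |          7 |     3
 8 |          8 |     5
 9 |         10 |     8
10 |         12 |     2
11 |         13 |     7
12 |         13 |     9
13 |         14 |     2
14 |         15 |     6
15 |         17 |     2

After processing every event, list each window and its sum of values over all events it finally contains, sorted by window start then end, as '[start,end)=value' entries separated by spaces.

[0,2)=7 [1,3)=3 [2,4)=9 [3,5)=9 [5,7)=11 [6,8)=14 [7,9)=8 [8,10)=5 [9,11)=8 [10,12)=8 [11,13)=2 [12,14)=18 [13,15)=18 [14,16)=8 [15,17)=6 [16,18)=2 [17,19)=2

i=0 t=0 v=2: → [0,2); WM=-2
i=1 t=0 v=2: → [0,2); WM=-2
i=2 t=1 v=3: → [1,3),[0,2); WM=-1
i=3 t=3 v=9: → [3,5),[2,4); WM=1
i=4 t=6 v=7: → [6,8),[5,7); WM=4; [0,2) fires=7 [1,3) fires=3 [2,4) fires=9
i=5 t=6 v=4: → [6,8),[5,7); WM=4
i=6 t=2 v=4: DROP (t<4-1); WM=4
i=7 t=7 v=3: → [7,9),[6,8); WM=5; [3,5) fires=9
i=8 t=8 v=5: → [8,10),[7,9); WM=6
i=9 t=10 v=8: → [10,12),[9,11); WM=8; [5,7) fires=11 [6,8) fires=14
i=10 t=12 v=2: → [12,14),[11,13); WM=10; [7,9) fires=8 [8,10) fires=5
i=11 t=13 v=7: → [13,15),[12,14); WM=11; [9,11) fires=8
i=12 t=13 v=9: → [13,15),[12,14); WM=11
i=13 t=14 v=2: → [14,16),[13,15); WM=12; [10,12) fires=8
i=14 t=15 v=6: → [15,17),[14,16); WM=13; [11,13) fires=2
i=15 t=17 v=2: → [17,19),[16,18); WM=15; [12,14) fires=18 [13,15) fires=18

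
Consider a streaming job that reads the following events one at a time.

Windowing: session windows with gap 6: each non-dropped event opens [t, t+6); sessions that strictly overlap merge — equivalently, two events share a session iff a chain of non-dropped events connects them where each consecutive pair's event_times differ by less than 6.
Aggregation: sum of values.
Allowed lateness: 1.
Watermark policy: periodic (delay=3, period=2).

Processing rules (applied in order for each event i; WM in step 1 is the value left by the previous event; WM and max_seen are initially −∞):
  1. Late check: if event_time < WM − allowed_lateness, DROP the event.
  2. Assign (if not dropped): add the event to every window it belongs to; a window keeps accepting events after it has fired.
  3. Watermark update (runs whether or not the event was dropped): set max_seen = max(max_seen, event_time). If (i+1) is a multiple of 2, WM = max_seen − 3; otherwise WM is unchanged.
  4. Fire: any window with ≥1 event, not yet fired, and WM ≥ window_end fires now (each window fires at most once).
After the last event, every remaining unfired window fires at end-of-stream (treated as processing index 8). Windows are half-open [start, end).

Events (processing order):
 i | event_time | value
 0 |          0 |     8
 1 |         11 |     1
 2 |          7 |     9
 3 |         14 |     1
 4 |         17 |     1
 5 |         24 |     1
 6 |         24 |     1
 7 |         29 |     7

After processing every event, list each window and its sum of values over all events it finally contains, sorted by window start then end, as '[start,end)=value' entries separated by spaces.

[0,6)=8 [7,23)=12 [24,35)=9

i=0 t=0 v=8: → [0,6); WM=−∞
i=1 t=11 v=1: → [11,17); WM=8
i=2 t=7 v=9: → [7,17); WM=8
i=3 t=14 v=1: → [7,20); WM=11
i=4 t=17 v=1: → [7,23); WM=11
i=5 t=24 v=1: → [24,30); WM=21
i=6 t=24 v=1: → [24,30); WM=21
i=7 t=29 v=7: → [24,35); WM=26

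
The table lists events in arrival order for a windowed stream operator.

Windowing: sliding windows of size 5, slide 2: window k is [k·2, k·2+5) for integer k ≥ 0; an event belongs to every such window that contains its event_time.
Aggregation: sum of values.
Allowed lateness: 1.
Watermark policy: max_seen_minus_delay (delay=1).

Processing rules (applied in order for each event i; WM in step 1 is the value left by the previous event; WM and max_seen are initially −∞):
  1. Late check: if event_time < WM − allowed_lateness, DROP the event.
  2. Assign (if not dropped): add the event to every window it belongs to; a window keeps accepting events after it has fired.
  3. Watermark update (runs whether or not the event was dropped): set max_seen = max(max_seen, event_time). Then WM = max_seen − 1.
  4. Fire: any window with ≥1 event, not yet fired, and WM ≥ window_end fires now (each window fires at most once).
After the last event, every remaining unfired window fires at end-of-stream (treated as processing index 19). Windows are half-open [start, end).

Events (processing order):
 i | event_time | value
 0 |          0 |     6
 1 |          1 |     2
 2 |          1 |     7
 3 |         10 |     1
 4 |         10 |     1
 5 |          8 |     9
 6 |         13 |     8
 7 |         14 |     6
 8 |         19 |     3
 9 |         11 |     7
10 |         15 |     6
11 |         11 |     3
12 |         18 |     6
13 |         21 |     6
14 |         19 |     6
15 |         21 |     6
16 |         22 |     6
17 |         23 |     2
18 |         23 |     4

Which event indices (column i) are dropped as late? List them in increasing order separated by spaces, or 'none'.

9 10 11

i=0 t=0 v=6: → [0,5); WM=-1
i=1 t=1 v=2: → [0,5); WM=0
i=2 t=1 v=7: → [0,5); WM=0
i=3 t=10 v=1: → [10,15),[8,13),[6,11); WM=9; [0,5) fires=15
i=4 t=10 v=1: → [10,15),[8,13),[6,11); WM=9
i=5 t=8 v=9: → [8,13),[6,11),[4,9); WM=9; [4,9) fires=9
i=6 t=13 v=8: → [12,17),[10,15); WM=12; [6,11) fires=11
i=7 t=14 v=6: → [14,19),[12,17),[10,15); WM=13; [8,13) fires=11
i=8 t=19 v=3: → [18,23),[16,21); WM=18; [10,15) fires=16 [12,17) fires=14
i=9 t=11 v=7: DROP (t<18-1); WM=18
i=10 t=15 v=6: DROP (t<18-1); WM=18
i=11 t=11 v=3: DROP (t<18-1); WM=18
i=12 t=18 v=6: → [18,23),[16,21),[14,19); WM=18
i=13 t=21 v=6: → [20,25),[18,23); WM=20; [14,19) fires=12
i=14 t=19 v=6: → [18,23),[16,21); WM=20
i=15 t=21 v=6: → [20,25),[18,23); WM=20
i=16 t=22 v=6: → [22,27),[20,25),[18,23); WM=21; [16,21) fires=15
i=17 t=23 v=2: → [22,27),[20,25); WM=22
i=18 t=23 v=4: → [22,27),[20,25); WM=22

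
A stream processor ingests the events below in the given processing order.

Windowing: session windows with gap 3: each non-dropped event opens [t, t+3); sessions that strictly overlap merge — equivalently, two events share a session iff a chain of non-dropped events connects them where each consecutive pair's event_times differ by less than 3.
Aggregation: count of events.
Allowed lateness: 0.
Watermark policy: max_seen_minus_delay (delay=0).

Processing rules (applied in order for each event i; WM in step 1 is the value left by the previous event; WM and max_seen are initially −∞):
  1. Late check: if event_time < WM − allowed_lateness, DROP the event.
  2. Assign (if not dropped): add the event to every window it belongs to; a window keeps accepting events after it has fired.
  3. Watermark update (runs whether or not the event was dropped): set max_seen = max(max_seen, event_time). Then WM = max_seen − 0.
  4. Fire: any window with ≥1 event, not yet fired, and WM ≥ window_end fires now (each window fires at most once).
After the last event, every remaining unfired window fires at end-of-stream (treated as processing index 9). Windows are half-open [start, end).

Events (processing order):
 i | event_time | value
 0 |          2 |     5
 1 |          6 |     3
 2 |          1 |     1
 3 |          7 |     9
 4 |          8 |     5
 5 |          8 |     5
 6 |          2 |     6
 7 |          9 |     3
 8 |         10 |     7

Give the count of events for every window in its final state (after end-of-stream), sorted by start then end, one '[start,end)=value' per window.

i=0 t=2 v=5: → [2,5); WM=2
i=1 t=6 v=3: → [6,9); WM=6
i=2 t=1 v=1: DROP (t<6-0); WM=6
i=3 t=7 v=9: → [6,10); WM=7
i=4 t=8 v=5: → [6,11); WM=8
i=5 t=8 v=5: → [6,11); WM=8
i=6 t=2 v=6: DROP (t<8-0); WM=8
i=7 t=9 v=3: → [6,12); WM=9
i=8 t=10 v=7: → [6,13); WM=10

[2,5)=1 [6,13)=6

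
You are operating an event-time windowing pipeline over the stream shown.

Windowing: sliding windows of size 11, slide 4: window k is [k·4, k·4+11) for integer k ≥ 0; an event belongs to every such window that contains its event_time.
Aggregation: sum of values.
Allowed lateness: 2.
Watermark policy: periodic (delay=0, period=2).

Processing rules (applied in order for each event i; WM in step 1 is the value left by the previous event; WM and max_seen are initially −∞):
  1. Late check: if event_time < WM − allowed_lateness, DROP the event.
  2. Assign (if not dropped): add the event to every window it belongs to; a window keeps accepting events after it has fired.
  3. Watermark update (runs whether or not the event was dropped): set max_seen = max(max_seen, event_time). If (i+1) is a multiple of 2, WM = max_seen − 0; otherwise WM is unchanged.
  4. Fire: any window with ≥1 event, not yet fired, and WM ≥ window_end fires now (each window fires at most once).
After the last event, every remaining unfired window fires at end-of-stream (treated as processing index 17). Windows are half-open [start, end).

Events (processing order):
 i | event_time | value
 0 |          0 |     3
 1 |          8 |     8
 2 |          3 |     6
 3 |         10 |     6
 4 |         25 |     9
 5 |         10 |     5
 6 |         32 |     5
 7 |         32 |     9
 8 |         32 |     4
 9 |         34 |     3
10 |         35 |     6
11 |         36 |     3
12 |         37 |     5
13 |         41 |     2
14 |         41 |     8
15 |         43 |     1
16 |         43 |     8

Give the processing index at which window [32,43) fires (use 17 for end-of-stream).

15

i=0 t=0 v=3: → [0,11); WM=−∞
i=1 t=8 v=8: → [8,19),[4,15),[0,11); WM=8
i=2 t=3 v=6: DROP (t<8-2); WM=8
i=3 t=10 v=6: → [8,19),[4,15),[0,11); WM=10
i=4 t=25 v=9: → [24,35),[20,31),[16,27); WM=10
i=5 t=10 v=5: → [8,19),[4,15),[0,11); WM=25; [0,11) fires=22 [4,15) fires=19 [8,19) fires=19
i=6 t=32 v=5: → [32,43),[28,39),[24,35); WM=25
i=7 t=32 v=9: → [32,43),[28,39),[24,35); WM=32; [16,27) fires=9 [20,31) fires=9
i=8 t=32 v=4: → [32,43),[28,39),[24,35); WM=32
i=9 t=34 v=3: → [32,43),[28,39),[24,35); WM=34
i=10 t=35 v=6: → [32,43),[28,39); WM=34
i=11 t=36 v=3: → [36,47),[32,43),[28,39); WM=36; [24,35) fires=30
i=12 t=37 v=5: → [36,47),[32,43),[28,39); WM=36
i=13 t=41 v=2: → [40,51),[36,47),[32,43); WM=41; [28,39) fires=35
i=14 t=41 v=8: → [40,51),[36,47),[32,43); WM=41
i=15 t=43 v=1: → [40,51),[36,47); WM=43; [32,43) fires=45
i=16 t=43 v=8: → [40,51),[36,47); WM=43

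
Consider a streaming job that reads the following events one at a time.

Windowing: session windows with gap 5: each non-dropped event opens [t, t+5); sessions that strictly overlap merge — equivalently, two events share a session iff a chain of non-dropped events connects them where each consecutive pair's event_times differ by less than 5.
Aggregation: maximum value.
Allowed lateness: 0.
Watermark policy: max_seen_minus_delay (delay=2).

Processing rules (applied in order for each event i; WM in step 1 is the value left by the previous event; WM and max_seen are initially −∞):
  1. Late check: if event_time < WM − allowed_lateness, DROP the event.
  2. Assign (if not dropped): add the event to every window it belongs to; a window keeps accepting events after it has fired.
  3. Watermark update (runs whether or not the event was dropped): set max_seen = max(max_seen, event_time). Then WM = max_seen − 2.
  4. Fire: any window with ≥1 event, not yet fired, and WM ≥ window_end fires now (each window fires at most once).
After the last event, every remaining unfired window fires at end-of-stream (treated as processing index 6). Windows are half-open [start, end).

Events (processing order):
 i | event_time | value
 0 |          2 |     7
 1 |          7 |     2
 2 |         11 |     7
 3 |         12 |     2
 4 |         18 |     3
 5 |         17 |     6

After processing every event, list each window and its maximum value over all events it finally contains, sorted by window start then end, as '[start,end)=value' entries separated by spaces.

i=0 t=2 v=7: → [2,7); WM=0
i=1 t=7 v=2: → [7,12); WM=5
i=2 t=11 v=7: → [7,16); WM=9
i=3 t=12 v=2: → [7,17); WM=10
i=4 t=18 v=3: → [18,23); WM=16
i=5 t=17 v=6: → [17,23); WM=16

[2,7)=7 [7,17)=7 [17,23)=6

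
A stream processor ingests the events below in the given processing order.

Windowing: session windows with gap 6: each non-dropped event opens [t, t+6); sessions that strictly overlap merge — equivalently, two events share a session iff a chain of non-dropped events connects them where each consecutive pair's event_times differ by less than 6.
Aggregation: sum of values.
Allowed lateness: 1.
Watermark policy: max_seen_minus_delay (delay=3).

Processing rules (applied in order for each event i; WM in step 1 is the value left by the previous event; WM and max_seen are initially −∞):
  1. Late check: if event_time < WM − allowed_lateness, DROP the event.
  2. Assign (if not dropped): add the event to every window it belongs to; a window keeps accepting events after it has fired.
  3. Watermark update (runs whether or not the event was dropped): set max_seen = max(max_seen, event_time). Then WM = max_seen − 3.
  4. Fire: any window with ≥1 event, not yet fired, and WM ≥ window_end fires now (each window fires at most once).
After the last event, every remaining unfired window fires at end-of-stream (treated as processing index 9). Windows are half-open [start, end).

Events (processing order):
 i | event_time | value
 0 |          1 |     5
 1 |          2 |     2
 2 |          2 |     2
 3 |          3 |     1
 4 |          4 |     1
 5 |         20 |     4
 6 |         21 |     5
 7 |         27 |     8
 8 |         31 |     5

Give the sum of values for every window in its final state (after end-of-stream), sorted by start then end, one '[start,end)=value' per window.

[1,10)=11 [20,27)=9 [27,37)=13

i=0 t=1 v=5: → [1,7); WM=-2
i=1 t=2 v=2: → [1,8); WM=-1
i=2 t=2 v=2: → [1,8); WM=-1
i=3 t=3 v=1: → [1,9); WM=0
i=4 t=4 v=1: → [1,10); WM=1
i=5 t=20 v=4: → [20,26); WM=17
i=6 t=21 v=5: → [20,27); WM=18
i=7 t=27 v=8: → [27,33); WM=24
i=8 t=31 v=5: → [27,37); WM=28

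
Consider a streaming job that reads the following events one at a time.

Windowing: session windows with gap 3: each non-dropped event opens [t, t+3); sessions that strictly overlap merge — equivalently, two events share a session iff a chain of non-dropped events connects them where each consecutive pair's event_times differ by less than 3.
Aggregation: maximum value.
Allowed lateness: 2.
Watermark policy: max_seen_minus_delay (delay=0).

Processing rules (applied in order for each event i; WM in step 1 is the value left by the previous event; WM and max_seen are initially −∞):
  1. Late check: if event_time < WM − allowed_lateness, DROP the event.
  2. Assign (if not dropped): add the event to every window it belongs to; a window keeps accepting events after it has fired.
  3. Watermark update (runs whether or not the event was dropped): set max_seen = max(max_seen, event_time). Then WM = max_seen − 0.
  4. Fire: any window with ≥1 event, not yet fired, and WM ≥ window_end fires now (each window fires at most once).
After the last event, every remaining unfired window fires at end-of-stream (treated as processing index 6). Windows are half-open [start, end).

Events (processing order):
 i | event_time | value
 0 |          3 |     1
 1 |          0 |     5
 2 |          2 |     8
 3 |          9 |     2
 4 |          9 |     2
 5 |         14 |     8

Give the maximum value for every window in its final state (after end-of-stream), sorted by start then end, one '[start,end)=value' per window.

i=0 t=3 v=1: → [3,6); WM=3
i=1 t=0 v=5: DROP (t<3-2); WM=3
i=2 t=2 v=8: → [2,6); WM=3
i=3 t=9 v=2: → [9,12); WM=9
i=4 t=9 v=2: → [9,12); WM=9
i=5 t=14 v=8: → [14,17); WM=14

[2,6)=8 [9,12)=2 [14,17)=8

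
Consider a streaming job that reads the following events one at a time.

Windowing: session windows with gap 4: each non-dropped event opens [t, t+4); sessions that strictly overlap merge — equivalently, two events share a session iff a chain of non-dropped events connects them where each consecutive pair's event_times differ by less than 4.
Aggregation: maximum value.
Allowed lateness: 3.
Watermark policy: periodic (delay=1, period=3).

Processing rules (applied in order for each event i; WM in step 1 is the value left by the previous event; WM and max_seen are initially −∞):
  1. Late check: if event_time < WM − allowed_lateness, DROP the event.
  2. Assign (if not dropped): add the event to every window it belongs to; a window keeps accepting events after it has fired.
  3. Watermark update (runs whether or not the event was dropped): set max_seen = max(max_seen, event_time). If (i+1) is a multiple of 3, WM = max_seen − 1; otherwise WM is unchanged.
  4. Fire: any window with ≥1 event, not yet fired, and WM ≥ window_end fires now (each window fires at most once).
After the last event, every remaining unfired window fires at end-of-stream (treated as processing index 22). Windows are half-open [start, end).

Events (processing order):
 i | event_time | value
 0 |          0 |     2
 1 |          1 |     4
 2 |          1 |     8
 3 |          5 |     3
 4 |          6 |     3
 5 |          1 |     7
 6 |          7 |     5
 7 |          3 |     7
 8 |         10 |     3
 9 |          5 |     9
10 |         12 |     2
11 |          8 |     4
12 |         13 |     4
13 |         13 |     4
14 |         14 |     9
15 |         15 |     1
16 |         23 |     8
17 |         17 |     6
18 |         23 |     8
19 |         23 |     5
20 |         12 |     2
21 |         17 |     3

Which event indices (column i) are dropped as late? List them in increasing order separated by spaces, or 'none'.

i=0 t=0 v=2: → [0,4); WM=−∞
i=1 t=1 v=4: → [0,5); WM=−∞
i=2 t=1 v=8: → [0,5); WM=0
i=3 t=5 v=3: → [5,9); WM=0
i=4 t=6 v=3: → [5,10); WM=0
i=5 t=1 v=7: → [0,5); WM=5
i=6 t=7 v=5: → [5,11); WM=5
i=7 t=3 v=7: → [0,11); WM=5
i=8 t=10 v=3: → [0,14); WM=9
i=9 t=5 v=9: DROP (t<9-3); WM=9
i=10 t=12 v=2: → [0,16); WM=9
i=11 t=8 v=4: → [0,16); WM=11
i=12 t=13 v=4: → [0,17); WM=11
i=13 t=13 v=4: → [0,17); WM=11
i=14 t=14 v=9: → [0,18); WM=13
i=15 t=15 v=1: → [0,19); WM=13
i=16 t=23 v=8: → [23,27); WM=13
i=17 t=17 v=6: → [0,21); WM=22
i=18 t=23 v=8: → [23,27); WM=22
i=19 t=23 v=5: → [23,27); WM=22
i=20 t=12 v=2: DROP (t<22-3); WM=22
i=21 t=17 v=3: DROP (t<22-3); WM=22

9 20 21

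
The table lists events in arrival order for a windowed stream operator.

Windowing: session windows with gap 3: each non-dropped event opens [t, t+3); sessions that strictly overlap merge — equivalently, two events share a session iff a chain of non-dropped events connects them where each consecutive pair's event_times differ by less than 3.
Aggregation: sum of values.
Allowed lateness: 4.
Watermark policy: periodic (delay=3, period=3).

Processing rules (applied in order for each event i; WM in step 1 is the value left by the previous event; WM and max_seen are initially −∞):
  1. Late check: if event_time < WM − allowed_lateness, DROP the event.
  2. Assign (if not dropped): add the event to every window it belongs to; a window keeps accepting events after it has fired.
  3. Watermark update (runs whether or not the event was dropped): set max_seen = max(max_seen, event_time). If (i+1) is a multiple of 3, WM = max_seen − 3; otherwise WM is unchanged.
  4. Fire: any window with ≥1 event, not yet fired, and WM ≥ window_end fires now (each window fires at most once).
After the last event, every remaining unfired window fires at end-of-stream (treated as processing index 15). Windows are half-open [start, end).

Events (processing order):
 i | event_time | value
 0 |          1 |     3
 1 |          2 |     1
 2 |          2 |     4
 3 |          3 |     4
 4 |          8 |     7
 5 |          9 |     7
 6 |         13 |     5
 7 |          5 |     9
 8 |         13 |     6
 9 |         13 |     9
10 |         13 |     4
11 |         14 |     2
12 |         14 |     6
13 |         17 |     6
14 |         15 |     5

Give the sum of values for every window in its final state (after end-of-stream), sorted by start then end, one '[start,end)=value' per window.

[1,8)=21 [8,12)=14 [13,20)=43

i=0 t=1 v=3: → [1,4); WM=−∞
i=1 t=2 v=1: → [1,5); WM=−∞
i=2 t=2 v=4: → [1,5); WM=-1
i=3 t=3 v=4: → [1,6); WM=-1
i=4 t=8 v=7: → [8,11); WM=-1
i=5 t=9 v=7: → [8,12); WM=6
i=6 t=13 v=5: → [13,16); WM=6
i=7 t=5 v=9: → [1,8); WM=6
i=8 t=13 v=6: → [13,16); WM=10
i=9 t=13 v=9: → [13,16); WM=10
i=10 t=13 v=4: → [13,16); WM=10
i=11 t=14 v=2: → [13,17); WM=11
i=12 t=14 v=6: → [13,17); WM=11
i=13 t=17 v=6: → [17,20); WM=11
i=14 t=15 v=5: → [13,20); WM=14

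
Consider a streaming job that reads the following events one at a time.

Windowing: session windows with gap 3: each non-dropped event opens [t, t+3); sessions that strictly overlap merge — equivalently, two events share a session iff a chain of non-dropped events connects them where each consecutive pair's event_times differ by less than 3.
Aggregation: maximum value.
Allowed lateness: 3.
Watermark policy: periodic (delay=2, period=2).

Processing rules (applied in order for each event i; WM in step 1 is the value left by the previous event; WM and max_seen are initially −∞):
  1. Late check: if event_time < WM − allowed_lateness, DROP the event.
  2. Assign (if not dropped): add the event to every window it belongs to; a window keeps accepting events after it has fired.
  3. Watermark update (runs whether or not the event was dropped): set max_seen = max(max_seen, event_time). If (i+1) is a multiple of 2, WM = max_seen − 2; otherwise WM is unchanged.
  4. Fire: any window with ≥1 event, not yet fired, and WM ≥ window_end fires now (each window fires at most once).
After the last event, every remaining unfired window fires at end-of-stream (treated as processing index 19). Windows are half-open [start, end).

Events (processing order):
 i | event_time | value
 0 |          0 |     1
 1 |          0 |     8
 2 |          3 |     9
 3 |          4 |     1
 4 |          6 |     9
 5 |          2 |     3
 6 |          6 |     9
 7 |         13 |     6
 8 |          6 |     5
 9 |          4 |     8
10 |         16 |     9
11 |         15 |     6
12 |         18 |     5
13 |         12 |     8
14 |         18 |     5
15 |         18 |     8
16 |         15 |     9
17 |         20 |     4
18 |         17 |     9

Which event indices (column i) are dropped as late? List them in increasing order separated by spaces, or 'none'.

8 9

i=0 t=0 v=1: → [0,3); WM=−∞
i=1 t=0 v=8: → [0,3); WM=-2
i=2 t=3 v=9: → [3,6); WM=-2
i=3 t=4 v=1: → [3,7); WM=2
i=4 t=6 v=9: → [3,9); WM=2
i=5 t=2 v=3: → [0,9); WM=4
i=6 t=6 v=9: → [0,9); WM=4
i=7 t=13 v=6: → [13,16); WM=11
i=8 t=6 v=5: DROP (t<11-3); WM=11
i=9 t=4 v=8: DROP (t<11-3); WM=11
i=10 t=16 v=9: → [16,19); WM=11
i=11 t=15 v=6: → [13,19); WM=14
i=12 t=18 v=5: → [13,21); WM=14
i=13 t=12 v=8: → [12,21); WM=16
i=14 t=18 v=5: → [12,21); WM=16
i=15 t=18 v=8: → [12,21); WM=16
i=16 t=15 v=9: → [12,21); WM=16
i=17 t=20 v=4: → [12,23); WM=18
i=18 t=17 v=9: → [12,23); WM=18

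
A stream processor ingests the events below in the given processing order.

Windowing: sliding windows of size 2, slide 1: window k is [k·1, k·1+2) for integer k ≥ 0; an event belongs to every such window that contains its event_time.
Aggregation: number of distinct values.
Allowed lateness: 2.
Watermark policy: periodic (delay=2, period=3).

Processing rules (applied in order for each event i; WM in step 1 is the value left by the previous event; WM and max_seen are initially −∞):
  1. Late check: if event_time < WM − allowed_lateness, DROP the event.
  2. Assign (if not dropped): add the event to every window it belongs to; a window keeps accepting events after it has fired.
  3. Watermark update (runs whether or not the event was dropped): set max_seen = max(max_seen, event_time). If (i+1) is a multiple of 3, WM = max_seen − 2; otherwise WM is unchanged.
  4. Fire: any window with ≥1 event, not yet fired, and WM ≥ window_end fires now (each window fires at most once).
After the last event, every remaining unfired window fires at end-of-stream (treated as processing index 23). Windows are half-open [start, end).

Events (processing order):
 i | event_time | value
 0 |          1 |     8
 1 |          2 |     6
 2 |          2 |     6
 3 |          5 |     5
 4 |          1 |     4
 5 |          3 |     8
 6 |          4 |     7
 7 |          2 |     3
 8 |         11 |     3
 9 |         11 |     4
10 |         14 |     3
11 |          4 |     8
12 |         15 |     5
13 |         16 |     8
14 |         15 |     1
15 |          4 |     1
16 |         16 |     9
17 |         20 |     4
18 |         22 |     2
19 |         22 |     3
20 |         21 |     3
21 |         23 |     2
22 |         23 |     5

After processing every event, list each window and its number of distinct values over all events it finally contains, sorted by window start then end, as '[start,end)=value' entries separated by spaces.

i=0 t=1 v=8: → [1,3),[0,2); WM=−∞
i=1 t=2 v=6: → [2,4),[1,3); WM=−∞
i=2 t=2 v=6: → [2,4),[1,3); WM=0
i=3 t=5 v=5: → [5,7),[4,6); WM=0
i=4 t=1 v=4: → [1,3),[0,2); WM=0
i=5 t=3 v=8: → [3,5),[2,4); WM=3; [0,2) fires=2 [1,3) fires=3
i=6 t=4 v=7: → [4,6),[3,5); WM=3
i=7 t=2 v=3: → [2,4),[1,3); WM=3
i=8 t=11 v=3: → [11,13),[10,12); WM=9; [2,4) fires=3 [3,5) fires=2 [4,6) fires=2 [5,7) fires=1
i=9 t=11 v=4: → [11,13),[10,12); WM=9
i=10 t=14 v=3: → [14,16),[13,15); WM=9
i=11 t=4 v=8: DROP (t<9-2); WM=12; [10,12) fires=2
i=12 t=15 v=5: → [15,17),[14,16); WM=12
i=13 t=16 v=8: → [16,18),[15,17); WM=12
i=14 t=15 v=1: → [15,17),[14,16); WM=14; [11,13) fires=2
i=15 t=4 v=1: DROP (t<14-2); WM=14
i=16 t=16 v=9: → [16,18),[15,17); WM=14
i=17 t=20 v=4: → [20,22),[19,21); WM=18; [13,15) fires=1 [14,16) fires=3 [15,17) fires=4 [16,18) fires=2
i=18 t=22 v=2: → [22,24),[21,23); WM=18
i=19 t=22 v=3: → [22,24),[21,23); WM=18
i=20 t=21 v=3: → [21,23),[20,22); WM=20
i=21 t=23 v=2: → [23,25),[22,24); WM=20
i=22 t=23 v=5: → [23,25),[22,24); WM=20

[0,2)=2 [1,3)=4 [2,4)=3 [3,5)=2 [4,6)=2 [5,7)=1 [10,12)=2 [11,13)=2 [13,15)=1 [14,16)=3 [15,17)=4 [16,18)=2 [19,21)=1 [20,22)=2 [21,23)=2 [22,24)=3 [23,25)=2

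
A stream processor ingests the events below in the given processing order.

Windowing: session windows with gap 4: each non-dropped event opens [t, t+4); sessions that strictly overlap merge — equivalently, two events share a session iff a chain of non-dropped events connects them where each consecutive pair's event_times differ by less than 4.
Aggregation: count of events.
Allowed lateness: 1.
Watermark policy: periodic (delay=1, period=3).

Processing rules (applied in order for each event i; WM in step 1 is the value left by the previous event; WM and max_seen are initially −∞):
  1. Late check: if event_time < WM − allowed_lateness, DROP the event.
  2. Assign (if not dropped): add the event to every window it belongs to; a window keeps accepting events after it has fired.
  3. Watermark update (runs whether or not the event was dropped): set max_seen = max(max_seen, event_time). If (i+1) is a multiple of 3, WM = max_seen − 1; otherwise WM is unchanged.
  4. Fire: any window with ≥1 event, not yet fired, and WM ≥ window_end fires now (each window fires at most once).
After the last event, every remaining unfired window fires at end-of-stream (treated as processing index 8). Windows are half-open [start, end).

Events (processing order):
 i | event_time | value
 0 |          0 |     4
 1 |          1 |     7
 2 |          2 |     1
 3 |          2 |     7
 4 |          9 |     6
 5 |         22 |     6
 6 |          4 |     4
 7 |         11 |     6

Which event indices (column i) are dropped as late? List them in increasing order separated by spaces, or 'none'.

6 7

i=0 t=0 v=4: → [0,4); WM=−∞
i=1 t=1 v=7: → [0,5); WM=−∞
i=2 t=2 v=1: → [0,6); WM=1
i=3 t=2 v=7: → [0,6); WM=1
i=4 t=9 v=6: → [9,13); WM=1
i=5 t=22 v=6: → [22,26); WM=21
i=6 t=4 v=4: DROP (t<21-1); WM=21
i=7 t=11 v=6: DROP (t<21-1); WM=21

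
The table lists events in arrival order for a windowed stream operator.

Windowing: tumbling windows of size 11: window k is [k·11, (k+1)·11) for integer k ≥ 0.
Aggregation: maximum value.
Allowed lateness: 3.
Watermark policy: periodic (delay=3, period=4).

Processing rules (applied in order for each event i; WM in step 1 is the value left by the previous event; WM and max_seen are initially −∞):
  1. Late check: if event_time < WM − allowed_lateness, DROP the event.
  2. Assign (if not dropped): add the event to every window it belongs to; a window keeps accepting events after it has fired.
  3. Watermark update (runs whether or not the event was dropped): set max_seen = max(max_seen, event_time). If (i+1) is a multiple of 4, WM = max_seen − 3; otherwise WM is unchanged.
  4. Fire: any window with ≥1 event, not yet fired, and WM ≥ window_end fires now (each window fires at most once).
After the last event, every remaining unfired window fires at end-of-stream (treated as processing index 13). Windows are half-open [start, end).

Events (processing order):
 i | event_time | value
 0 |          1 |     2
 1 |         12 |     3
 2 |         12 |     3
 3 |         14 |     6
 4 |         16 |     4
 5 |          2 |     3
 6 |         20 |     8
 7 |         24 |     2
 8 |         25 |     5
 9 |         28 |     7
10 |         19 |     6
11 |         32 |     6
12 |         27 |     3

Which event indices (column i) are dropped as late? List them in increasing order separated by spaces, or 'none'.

5

i=0 t=1 v=2: → [0,11); WM=−∞
i=1 t=12 v=3: → [11,22); WM=−∞
i=2 t=12 v=3: → [11,22); WM=−∞
i=3 t=14 v=6: → [11,22); WM=11; [0,11) fires=2
i=4 t=16 v=4: → [11,22); WM=11
i=5 t=2 v=3: DROP (t<11-3); WM=11
i=6 t=20 v=8: → [11,22); WM=11
i=7 t=24 v=2: → [22,33); WM=21
i=8 t=25 v=5: → [22,33); WM=21
i=9 t=28 v=7: → [22,33); WM=21
i=10 t=19 v=6: → [11,22); WM=21
i=11 t=32 v=6: → [22,33); WM=29; [11,22) fires=8
i=12 t=27 v=3: → [22,33); WM=29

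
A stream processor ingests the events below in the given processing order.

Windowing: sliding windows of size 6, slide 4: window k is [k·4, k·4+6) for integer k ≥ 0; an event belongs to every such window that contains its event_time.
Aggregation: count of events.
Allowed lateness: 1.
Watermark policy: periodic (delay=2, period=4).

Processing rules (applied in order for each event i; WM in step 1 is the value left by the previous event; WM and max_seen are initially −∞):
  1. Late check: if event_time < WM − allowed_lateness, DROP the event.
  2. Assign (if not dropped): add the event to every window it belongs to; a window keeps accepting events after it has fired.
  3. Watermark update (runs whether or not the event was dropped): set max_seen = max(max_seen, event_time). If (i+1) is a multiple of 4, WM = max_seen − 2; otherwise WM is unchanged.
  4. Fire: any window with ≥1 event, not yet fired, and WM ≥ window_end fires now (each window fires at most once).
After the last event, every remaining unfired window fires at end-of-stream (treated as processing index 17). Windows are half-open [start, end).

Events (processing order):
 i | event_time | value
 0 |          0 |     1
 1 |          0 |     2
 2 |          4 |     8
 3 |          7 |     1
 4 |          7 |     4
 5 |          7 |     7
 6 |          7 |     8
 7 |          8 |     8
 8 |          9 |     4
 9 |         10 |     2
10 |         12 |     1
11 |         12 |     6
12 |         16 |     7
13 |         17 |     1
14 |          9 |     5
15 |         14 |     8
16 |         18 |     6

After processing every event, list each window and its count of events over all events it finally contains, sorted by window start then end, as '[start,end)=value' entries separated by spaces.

[0,6)=3 [4,10)=8 [8,14)=6 [12,18)=5 [16,22)=3

i=0 t=0 v=1: → [0,6); WM=−∞
i=1 t=0 v=2: → [0,6); WM=−∞
i=2 t=4 v=8: → [4,10),[0,6); WM=−∞
i=3 t=7 v=1: → [4,10); WM=5
i=4 t=7 v=4: → [4,10); WM=5
i=5 t=7 v=7: → [4,10); WM=5
i=6 t=7 v=8: → [4,10); WM=5
i=7 t=8 v=8: → [8,14),[4,10); WM=6; [0,6) fires=3
i=8 t=9 v=4: → [8,14),[4,10); WM=6
i=9 t=10 v=2: → [8,14); WM=6
i=10 t=12 v=1: → [12,18),[8,14); WM=6
i=11 t=12 v=6: → [12,18),[8,14); WM=10; [4,10) fires=7
i=12 t=16 v=7: → [16,22),[12,18); WM=10
i=13 t=17 v=1: → [16,22),[12,18); WM=10
i=14 t=9 v=5: → [8,14),[4,10); WM=10
i=15 t=14 v=8: → [12,18); WM=15; [8,14) fires=6
i=16 t=18 v=6: → [16,22); WM=15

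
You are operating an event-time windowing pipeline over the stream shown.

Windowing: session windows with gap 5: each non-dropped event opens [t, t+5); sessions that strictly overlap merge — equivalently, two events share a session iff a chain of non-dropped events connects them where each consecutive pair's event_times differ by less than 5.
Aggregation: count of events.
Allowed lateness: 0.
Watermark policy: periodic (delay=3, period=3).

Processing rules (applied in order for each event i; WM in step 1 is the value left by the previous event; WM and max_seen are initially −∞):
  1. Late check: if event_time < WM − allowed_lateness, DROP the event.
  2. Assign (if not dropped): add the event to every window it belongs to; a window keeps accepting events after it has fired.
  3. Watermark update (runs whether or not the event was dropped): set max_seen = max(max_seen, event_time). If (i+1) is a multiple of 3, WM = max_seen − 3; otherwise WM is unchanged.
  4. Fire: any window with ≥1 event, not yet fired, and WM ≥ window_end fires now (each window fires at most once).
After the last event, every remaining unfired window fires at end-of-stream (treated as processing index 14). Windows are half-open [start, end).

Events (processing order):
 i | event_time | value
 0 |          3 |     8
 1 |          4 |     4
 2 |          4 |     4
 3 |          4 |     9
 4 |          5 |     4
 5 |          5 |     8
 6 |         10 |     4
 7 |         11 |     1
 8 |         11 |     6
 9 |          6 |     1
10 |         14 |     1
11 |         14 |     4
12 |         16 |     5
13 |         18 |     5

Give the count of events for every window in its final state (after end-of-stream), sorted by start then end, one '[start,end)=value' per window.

[3,10)=6 [10,23)=7

i=0 t=3 v=8: → [3,8); WM=−∞
i=1 t=4 v=4: → [3,9); WM=−∞
i=2 t=4 v=4: → [3,9); WM=1
i=3 t=4 v=9: → [3,9); WM=1
i=4 t=5 v=4: → [3,10); WM=1
i=5 t=5 v=8: → [3,10); WM=2
i=6 t=10 v=4: → [10,15); WM=2
i=7 t=11 v=1: → [10,16); WM=2
i=8 t=11 v=6: → [10,16); WM=8
i=9 t=6 v=1: DROP (t<8-0); WM=8
i=10 t=14 v=1: → [10,19); WM=8
i=11 t=14 v=4: → [10,19); WM=11
i=12 t=16 v=5: → [10,21); WM=11
i=13 t=18 v=5: → [10,23); WM=11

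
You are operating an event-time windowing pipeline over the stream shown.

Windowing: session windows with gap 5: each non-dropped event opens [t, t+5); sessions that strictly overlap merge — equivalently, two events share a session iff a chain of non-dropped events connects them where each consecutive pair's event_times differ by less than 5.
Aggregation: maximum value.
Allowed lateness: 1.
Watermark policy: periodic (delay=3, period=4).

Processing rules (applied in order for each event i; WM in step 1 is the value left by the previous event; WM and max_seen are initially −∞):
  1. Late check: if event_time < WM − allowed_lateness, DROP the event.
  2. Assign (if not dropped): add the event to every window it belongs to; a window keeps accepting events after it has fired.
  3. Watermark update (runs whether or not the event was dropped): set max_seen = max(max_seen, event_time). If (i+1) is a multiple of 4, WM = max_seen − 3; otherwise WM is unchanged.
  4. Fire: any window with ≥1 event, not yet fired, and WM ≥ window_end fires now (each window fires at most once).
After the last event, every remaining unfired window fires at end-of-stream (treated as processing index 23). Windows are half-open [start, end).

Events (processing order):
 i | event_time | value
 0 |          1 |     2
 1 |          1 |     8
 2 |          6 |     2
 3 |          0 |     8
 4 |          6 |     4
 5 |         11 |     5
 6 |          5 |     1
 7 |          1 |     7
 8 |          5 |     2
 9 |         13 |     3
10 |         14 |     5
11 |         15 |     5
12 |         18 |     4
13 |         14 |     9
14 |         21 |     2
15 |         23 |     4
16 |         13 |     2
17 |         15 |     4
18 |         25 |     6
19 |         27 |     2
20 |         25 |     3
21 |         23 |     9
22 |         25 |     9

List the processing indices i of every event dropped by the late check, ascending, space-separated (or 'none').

7 8 16 17

i=0 t=1 v=2: → [1,6); WM=−∞
i=1 t=1 v=8: → [1,6); WM=−∞
i=2 t=6 v=2: → [6,11); WM=−∞
i=3 t=0 v=8: → [0,6); WM=3
i=4 t=6 v=4: → [6,11); WM=3
i=5 t=11 v=5: → [11,16); WM=3
i=6 t=5 v=1: → [0,11); WM=3
i=7 t=1 v=7: DROP (t<3-1); WM=8
i=8 t=5 v=2: DROP (t<8-1); WM=8
i=9 t=13 v=3: → [11,18); WM=8
i=10 t=14 v=5: → [11,19); WM=8
i=11 t=15 v=5: → [11,20); WM=12
i=12 t=18 v=4: → [11,23); WM=12
i=13 t=14 v=9: → [11,23); WM=12
i=14 t=21 v=2: → [11,26); WM=12
i=15 t=23 v=4: → [11,28); WM=20
i=16 t=13 v=2: DROP (t<20-1); WM=20
i=17 t=15 v=4: DROP (t<20-1); WM=20
i=18 t=25 v=6: → [11,30); WM=20
i=19 t=27 v=2: → [11,32); WM=24
i=20 t=25 v=3: → [11,32); WM=24
i=21 t=23 v=9: → [11,32); WM=24
i=22 t=25 v=9: → [11,32); WM=24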